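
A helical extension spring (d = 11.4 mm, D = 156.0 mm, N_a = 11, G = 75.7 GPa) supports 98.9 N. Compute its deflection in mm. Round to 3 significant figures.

25.8 mm

k = Gd⁴/(8D³N_a) = (75.7×10³)(11.4⁴)/(8·156.0³·11) = 3.827 N/mm
δ = F/k = 98.9 / 3.827 = 25.843 mm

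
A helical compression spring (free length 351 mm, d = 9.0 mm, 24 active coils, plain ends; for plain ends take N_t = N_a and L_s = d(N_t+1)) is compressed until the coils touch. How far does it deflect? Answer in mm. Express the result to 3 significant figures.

126 mm

N_t = 24; L_s = 9.0·25 = 225 mm
δ_solid = L₀ − L_s = 351 − 225 = 126 mm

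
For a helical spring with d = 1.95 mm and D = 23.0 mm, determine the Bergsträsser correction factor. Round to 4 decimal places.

C = D/d = 23.0/1.95 = 11.7949
K_B = (4C+2)/(4C−3) = 49.179/44.179 = 1.1132

1.1132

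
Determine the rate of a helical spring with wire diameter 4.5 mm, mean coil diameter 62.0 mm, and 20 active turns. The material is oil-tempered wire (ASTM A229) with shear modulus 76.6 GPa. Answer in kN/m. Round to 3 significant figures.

k = Gd⁴/(8D³N_a) = (76.6×10³ × 4.5⁴) / (8 × 62.0³ × 20)
  = 3.14108e+07 / 3.81325e+07 = 0.82373 N/mm

0.824 kN/m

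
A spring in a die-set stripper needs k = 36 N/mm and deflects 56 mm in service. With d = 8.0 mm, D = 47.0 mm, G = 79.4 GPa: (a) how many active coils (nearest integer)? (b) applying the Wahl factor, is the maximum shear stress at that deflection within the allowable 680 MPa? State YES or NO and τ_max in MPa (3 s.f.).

N_a = Gd⁴/(8D³k) = (79.4×10³)(8.0⁴)/(8·47.0³·36) = 10.88 → N_a = 11
Actual rate k = Gd⁴/(8D³·11) = 35.596 N/mm
Working load F = kδ = 35.596·56 = 1993.4 N
C = 47.0/8.0 = 5.8750; K_W = (4C−1)/(4C−4)+0.615/C = 1.2585
τ_max = K_W·8FD/(πd³) = 1.2585·465.97 = 586.44 MPa
τ_max ≤ 680 MPa → acceptable

(a) 11 coils; (b) YES, τ_max = 586 MPa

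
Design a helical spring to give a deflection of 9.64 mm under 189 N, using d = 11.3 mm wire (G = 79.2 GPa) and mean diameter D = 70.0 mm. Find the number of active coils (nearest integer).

24

Required rate k = F/δ = 189/9.64 = 19.606 N/mm
N_a = Gd⁴/(8D³k) = (79.2×10³ × 11.3⁴)/(8 × 70.0³ × 19.606)
    = 1.29134e+09 / 5.37983e+07 = 24 → 24 coils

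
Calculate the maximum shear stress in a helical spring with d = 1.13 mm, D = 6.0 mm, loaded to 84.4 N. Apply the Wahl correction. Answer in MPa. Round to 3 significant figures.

1150 MPa

Spring index C = D/d = 6.0/1.13 = 5.3097
K_W = (4C−1)/(4C−4) + 0.615/C = 20.239/17.239 + 0.1158 = 1.2898
τ₀ = 8FD/(πd³) = 8·84.4·6.0/(π·1.13³) = 4051.2/4.533 = 893.71 MPa
τ_max = K·τ₀ = 1.2898 × 893.71 = 1152.8 MPa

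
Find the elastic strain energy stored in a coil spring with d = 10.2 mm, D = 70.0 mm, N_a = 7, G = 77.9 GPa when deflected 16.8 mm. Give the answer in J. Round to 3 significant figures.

6.20 J

k = Gd⁴/(8D³N_a) = (77.9×10³)(10.2⁴)/(8·70.0³·7) = 43.899 N/mm
U = ½kδ² = 0.5 × 43.899 × 16.8² = 6195 N·mm = 6.195 J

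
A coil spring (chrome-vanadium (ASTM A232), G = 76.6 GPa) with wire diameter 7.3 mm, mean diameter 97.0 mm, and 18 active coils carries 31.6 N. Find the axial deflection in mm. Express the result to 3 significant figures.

19.1 mm

k = Gd⁴/(8D³N_a) = (76.6×10³)(7.3⁴)/(8·97.0³·18) = 1.6552 N/mm
δ = F/k = 31.6 / 1.6552 = 19.092 mm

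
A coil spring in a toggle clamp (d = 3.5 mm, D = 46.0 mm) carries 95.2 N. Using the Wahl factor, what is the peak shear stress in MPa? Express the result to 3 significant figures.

Spring index C = D/d = 46.0/3.5 = 13.1429
K_W = (4C−1)/(4C−4) + 0.615/C = 51.571/48.571 + 0.0468 = 1.1086
τ₀ = 8FD/(πd³) = 8·95.2·46.0/(π·3.5³) = 35033.6/134.7 = 260.09 MPa
τ_max = K·τ₀ = 1.1086 × 260.09 = 288.33 MPa

288 MPa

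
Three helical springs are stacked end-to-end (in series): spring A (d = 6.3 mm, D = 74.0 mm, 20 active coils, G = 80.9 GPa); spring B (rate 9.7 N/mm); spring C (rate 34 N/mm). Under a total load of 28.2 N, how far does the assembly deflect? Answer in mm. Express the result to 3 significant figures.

k_A = Gd⁴/(8D³N_a) = (80.9×10³)(6.3⁴)/(8·74.0³·20) = 1.9656 N/mm
Series: 1/k_eq = 1/1.9656 + 1/9.7 + 1/34 = 0.64125; k_eq = 1.5594 N/mm
δ = F/k_eq = 28.2/1.5594 = 18.083 mm

18.1 mm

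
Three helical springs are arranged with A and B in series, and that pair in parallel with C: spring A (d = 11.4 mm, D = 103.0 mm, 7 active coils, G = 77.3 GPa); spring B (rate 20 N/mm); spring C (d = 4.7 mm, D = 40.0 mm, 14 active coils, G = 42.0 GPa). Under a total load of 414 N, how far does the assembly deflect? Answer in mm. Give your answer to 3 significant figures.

31.4 mm

k_A = Gd⁴/(8D³N_a) = (77.3×10³)(11.4⁴)/(8·103.0³·7) = 21.335 N/mm
k_C = Gd⁴/(8D³N_a) = (42.0×10³)(4.7⁴)/(8·40.0³·14) = 2.8592 N/mm
Springs A,B series: k_AB = 1/(1/21.335+1/20) = 10.323 N/mm; parallel with C: k_eq = 10.323+2.8592 = 13.182 N/mm
δ = F/k_eq = 414/13.182 = 31.406 mm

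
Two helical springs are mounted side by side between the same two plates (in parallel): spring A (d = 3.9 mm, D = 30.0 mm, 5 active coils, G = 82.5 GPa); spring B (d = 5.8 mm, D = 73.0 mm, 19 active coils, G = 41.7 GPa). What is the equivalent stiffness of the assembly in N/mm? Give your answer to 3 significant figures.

k_A = Gd⁴/(8D³N_a) = (82.5×10³)(3.9⁴)/(8·30.0³·5) = 17.672 N/mm
k_B = Gd⁴/(8D³N_a) = (41.7×10³)(5.8⁴)/(8·73.0³·19) = 0.79806 N/mm
Parallel: k_eq = 17.672 + 0.79806 = 18.47 N/mm

18.5 N/mm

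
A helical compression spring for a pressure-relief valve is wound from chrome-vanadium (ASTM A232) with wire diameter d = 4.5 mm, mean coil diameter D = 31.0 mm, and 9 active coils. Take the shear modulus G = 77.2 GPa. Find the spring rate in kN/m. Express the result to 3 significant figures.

14.8 kN/m

k = Gd⁴/(8D³N_a) = (77.2×10³ × 4.5⁴) / (8 × 31.0³ × 9)
  = 3.16568e+07 / 2.14495e+06 = 14.759 N/mm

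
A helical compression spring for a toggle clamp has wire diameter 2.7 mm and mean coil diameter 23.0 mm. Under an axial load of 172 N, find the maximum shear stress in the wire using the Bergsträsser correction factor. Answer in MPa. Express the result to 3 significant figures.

Spring index C = D/d = 23.0/2.7 = 8.5185
K_B = (4C+2)/(4C−3) = 36.074/31.074 = 1.1609
τ₀ = 8FD/(πd³) = 8·172·23.0/(π·2.7³) = 31648/61.836 = 511.81 MPa
τ_max = K·τ₀ = 1.1609 × 511.81 = 594.16 MPa

594 MPa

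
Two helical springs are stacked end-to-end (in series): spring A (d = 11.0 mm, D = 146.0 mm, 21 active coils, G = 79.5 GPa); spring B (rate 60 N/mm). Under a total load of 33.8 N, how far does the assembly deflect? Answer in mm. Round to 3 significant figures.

k_A = Gd⁴/(8D³N_a) = (79.5×10³)(11.0⁴)/(8·146.0³·21) = 2.2262 N/mm
Series: 1/k_eq = 1/2.2262 + 1/60 = 0.46586; k_eq = 2.1466 N/mm
δ = F/k_eq = 33.8/2.1466 = 15.746 mm

15.7 mm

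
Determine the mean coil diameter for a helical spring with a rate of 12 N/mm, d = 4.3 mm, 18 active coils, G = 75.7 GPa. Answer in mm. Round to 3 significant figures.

24.6 mm

D = (Gd⁴/(8N_a·k))^(1/3) = (75.7×10³·4.3⁴/(8·18·12))^(1/3)
  = (14977)^(1/3) = 24.6495 mm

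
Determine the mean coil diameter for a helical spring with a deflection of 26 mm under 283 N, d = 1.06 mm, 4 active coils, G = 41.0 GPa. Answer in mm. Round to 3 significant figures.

5.30 mm

Required rate k = F/δ = 283/26 = 10.885 N/mm
D = (Gd⁴/(8N_a·k))^(1/3) = (41.0×10³·1.06⁴/(8·4·10.885))^(1/3)
  = (148.609)^(1/3) = 5.2968 mm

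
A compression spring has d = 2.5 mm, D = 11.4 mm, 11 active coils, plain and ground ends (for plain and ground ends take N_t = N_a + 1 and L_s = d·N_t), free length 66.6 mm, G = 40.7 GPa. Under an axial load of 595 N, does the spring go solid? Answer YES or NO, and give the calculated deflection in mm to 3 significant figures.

k = Gd⁴/(8D³N_a) = (40.7×10³)(2.5⁴)/(8·11.4³·11) = 12.194 N/mm
N_t = 12; L_s = 2.5·12 = 30 mm; δ_solid = L₀ − L_s = 66.6 − 30 = 36.6 mm
δ = F/k = 595/12.194 = 48.793 mm
δ ≥ δ_solid → spring goes solid

YES, δ = 48.8 mm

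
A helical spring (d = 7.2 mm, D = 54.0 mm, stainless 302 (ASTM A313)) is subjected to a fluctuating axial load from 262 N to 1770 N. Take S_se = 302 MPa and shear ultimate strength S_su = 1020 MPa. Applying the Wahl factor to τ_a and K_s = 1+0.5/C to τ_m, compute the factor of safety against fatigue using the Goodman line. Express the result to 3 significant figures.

0.670

C = D/d = 54.0/7.2 = 7.5000; K_W = (4C−1)/(4C−4)+0.615/C = 1.1974; K_s = 1+0.5/C = 1.0667
F_a = (F_max−F_min)/2 = 754 N; F_m = (F_max+F_min)/2 = 1016 N
τ_a = K_W·8F_aD/(πd³) = 1.1974 × 277.78 = 332.61 MPa
τ_m = K_s·8F_mD/(πd³) = 1.0667 × 374.31 = 399.26 MPa
Goodman: 1/n_f = τ_a/S_se + τ_m/S_su = 332.61/302 + 399.26/1020 = 1.10137 + 0.39143 = 1.4928
n_f = 1/1.4928 = 0.6699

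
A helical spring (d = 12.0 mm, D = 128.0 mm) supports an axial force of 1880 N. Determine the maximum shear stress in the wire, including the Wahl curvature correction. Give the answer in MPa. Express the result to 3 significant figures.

Spring index C = D/d = 128.0/12.0 = 10.6667
K_W = (4C−1)/(4C−4) + 0.615/C = 41.667/38.667 + 0.0577 = 1.1352
τ₀ = 8FD/(πd³) = 8·1880·128.0/(π·12.0³) = 1.92512e+06/5428.7 = 354.62 MPa
τ_max = K·τ₀ = 1.1352 × 354.62 = 402.58 MPa

403 MPa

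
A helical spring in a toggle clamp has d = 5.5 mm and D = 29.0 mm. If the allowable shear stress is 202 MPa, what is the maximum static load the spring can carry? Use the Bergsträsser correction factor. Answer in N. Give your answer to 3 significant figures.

357 N

C = D/d = 29.0/5.5 = 5.2727
K_B = (4C+2)/(4C−3) = 23.091/18.091 = 1.2764
τ_max = K·8FD/(πd³) → F_max = τ_allow·πd³/(8DK)
F_max = 202·π·5.5³/(8·29.0·1.2764) = 1.0558e+05/296.12 = 356.55 N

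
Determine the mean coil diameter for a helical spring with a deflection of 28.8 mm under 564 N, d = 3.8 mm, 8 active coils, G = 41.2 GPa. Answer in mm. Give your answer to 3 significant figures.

Required rate k = F/δ = 564/28.8 = 19.583 N/mm
D = (Gd⁴/(8N_a·k))^(1/3) = (41.2×10³·3.8⁴/(8·8·19.583))^(1/3)
  = (6854.33)^(1/3) = 18.9957 mm

19.0 mm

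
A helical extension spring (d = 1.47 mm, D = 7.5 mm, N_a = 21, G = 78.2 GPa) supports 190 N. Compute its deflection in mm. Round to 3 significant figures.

k = Gd⁴/(8D³N_a) = (78.2×10³)(1.47⁴)/(8·7.5³·21) = 5.1521 N/mm
δ = F/k = 190 / 5.1521 = 36.878 mm

36.9 mm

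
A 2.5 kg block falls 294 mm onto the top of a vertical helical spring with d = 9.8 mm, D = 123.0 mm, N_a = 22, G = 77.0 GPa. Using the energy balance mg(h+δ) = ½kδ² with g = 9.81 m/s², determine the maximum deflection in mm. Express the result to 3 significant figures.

k = Gd⁴/(8D³N_a) = (77.0×10³)(9.8⁴)/(8·123.0³·22) = 2.1685 N/mm
W = mg = 2.5 × 9.81 = 24.525 N
½kδ² − Wδ − Wh = 0 → δ = (W + √(W² + 2kWh))/k
δ = (24.525 + √(601.48 + 31271.8))/2.1685 = (24.525 + 178.53)/2.1685 = 93.637 mm

93.6 mm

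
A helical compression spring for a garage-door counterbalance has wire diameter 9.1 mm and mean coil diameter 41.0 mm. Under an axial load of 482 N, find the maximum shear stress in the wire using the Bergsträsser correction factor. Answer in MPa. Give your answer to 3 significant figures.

Spring index C = D/d = 41.0/9.1 = 4.5055
K_B = (4C+2)/(4C−3) = 20.022/15.022 = 1.3328
τ₀ = 8FD/(πd³) = 8·482·41.0/(π·9.1³) = 158096/2367.4 = 66.78 MPa
τ_max = K·τ₀ = 1.3328 × 66.78 = 89.008 MPa

89.0 MPa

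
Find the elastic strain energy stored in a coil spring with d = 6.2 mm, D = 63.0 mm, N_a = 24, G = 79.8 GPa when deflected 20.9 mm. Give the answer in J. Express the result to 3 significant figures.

0.536 J

k = Gd⁴/(8D³N_a) = (79.8×10³)(6.2⁴)/(8·63.0³·24) = 2.4561 N/mm
U = ½kδ² = 0.5 × 2.4561 × 20.9² = 536.43 N·mm = 0.53643 J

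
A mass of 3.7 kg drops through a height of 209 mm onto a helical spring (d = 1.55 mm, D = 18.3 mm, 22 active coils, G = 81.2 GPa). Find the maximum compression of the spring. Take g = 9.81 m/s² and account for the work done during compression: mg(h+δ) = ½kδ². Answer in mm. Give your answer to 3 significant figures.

k = Gd⁴/(8D³N_a) = (81.2×10³)(1.55⁴)/(8·18.3³·22) = 0.43453 N/mm
W = mg = 3.7 × 9.81 = 36.297 N
½kδ² − Wδ − Wh = 0 → δ = (W + √(W² + 2kWh))/k
δ = (36.297 + √(1317.5 + 6592.71))/0.43453 = (36.297 + 88.939)/0.43453 = 288.21 mm

288 mm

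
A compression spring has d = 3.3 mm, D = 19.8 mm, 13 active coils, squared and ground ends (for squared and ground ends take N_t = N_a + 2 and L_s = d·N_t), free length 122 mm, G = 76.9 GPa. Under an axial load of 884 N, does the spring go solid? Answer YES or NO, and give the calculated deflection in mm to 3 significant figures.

k = Gd⁴/(8D³N_a) = (76.9×10³)(3.3⁴)/(8·19.8³·13) = 11.297 N/mm
N_t = 15; L_s = 3.3·15 = 49.5 mm; δ_solid = L₀ − L_s = 122 − 49.5 = 72.5 mm
δ = F/k = 884/11.297 = 78.253 mm
δ ≥ δ_solid → spring goes solid

YES, δ = 78.3 mm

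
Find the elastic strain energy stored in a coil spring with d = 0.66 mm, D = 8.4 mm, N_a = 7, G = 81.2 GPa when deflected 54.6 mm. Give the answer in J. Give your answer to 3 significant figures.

k = Gd⁴/(8D³N_a) = (81.2×10³)(0.66⁴)/(8·8.4³·7) = 0.4642 N/mm
U = ½kδ² = 0.5 × 0.4642 × 54.6² = 691.93 N·mm = 0.69193 J

0.692 J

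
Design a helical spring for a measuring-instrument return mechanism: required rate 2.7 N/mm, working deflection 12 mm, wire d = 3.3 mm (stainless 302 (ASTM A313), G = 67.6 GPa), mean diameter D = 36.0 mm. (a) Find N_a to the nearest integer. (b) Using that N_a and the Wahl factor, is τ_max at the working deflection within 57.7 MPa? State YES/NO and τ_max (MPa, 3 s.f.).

(a) 8 coils; (b) NO, τ_max = 93.0 MPa

N_a = Gd⁴/(8D³k) = (67.6×10³)(3.3⁴)/(8·36.0³·2.7) = 7.955 → N_a = 8
Actual rate k = Gd⁴/(8D³·8) = 2.6848 N/mm
Working load F = kδ = 2.6848·12 = 32.218 N
C = 36.0/3.3 = 10.9091; K_W = (4C−1)/(4C−4)+0.615/C = 1.1321
τ_max = K_W·8FD/(πd³) = 1.1321·82.186 = 93.04 MPa
τ_max > 57.7 MPa → exceeds allowable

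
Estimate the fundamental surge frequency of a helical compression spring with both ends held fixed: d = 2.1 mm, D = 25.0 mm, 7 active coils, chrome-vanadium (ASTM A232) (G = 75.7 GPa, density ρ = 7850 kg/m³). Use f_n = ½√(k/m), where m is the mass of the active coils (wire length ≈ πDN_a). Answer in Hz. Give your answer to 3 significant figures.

k = Gd⁴/(8D³N_a) = (75.7×10³)(2.1⁴)/(8·25.0³·7) = 1.6825 N/mm = 1682.5 N/m
Wire length L = πDN_a = π·25.0·7 = 549.78 mm
m = ρ·(πd²/4)·L = 7850 × 3.4636×10⁻⁶ m² × 0.54978 m = 0.014948 kg
f_n = ½√(k/m) = 0.5·√(1682.5/0.014948) = 0.5·√(1.1256e+05) = 167.75 Hz

168 Hz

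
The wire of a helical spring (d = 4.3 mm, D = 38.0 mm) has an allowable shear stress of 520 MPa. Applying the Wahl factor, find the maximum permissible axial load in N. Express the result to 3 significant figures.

C = D/d = 38.0/4.3 = 8.8372
K_W = (4C−1)/(4C−4) + 0.615/C = 34.349/31.349 + 0.0696 = 1.1653
τ_max = K·8FD/(πd³) → F_max = τ_allow·πd³/(8DK)
F_max = 520·π·4.3³/(8·38.0·1.1653) = 1.2988e+05/354.25 = 366.65 N

367 N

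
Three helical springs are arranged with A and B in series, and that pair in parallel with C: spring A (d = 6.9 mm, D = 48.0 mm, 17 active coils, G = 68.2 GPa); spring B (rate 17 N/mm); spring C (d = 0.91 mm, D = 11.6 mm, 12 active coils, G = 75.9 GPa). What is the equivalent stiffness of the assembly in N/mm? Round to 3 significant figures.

k_A = Gd⁴/(8D³N_a) = (68.2×10³)(6.9⁴)/(8·48.0³·17) = 10.278 N/mm
k_C = Gd⁴/(8D³N_a) = (75.9×10³)(0.91⁴)/(8·11.6³·12) = 0.34735 N/mm
Springs A,B series: k_AB = 1/(1/10.278+1/17) = 6.4055 N/mm; parallel with C: k_eq = 6.4055+0.34735 = 6.7528 N/mm

6.75 N/mm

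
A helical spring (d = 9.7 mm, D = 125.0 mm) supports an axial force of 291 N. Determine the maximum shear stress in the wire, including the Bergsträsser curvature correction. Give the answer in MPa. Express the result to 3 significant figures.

Spring index C = D/d = 125.0/9.7 = 12.8866
K_B = (4C+2)/(4C−3) = 53.546/48.546 = 1.1030
τ₀ = 8FD/(πd³) = 8·291·125.0/(π·9.7³) = 291000/2867.2 = 101.49 MPa
τ_max = K·τ₀ = 1.1030 × 101.49 = 111.94 MPa

112 MPa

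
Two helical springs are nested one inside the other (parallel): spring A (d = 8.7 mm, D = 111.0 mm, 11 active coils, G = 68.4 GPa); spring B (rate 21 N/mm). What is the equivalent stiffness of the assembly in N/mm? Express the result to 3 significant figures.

24.3 N/mm

k_A = Gd⁴/(8D³N_a) = (68.4×10³)(8.7⁴)/(8·111.0³·11) = 3.256 N/mm
Parallel: k_eq = 3.256 + 21 = 24.256 N/mm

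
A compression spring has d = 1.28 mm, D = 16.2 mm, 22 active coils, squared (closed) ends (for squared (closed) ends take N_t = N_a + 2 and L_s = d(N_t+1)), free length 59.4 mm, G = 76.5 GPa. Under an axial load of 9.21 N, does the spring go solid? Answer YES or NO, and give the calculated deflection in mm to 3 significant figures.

YES, δ = 33.6 mm

k = Gd⁴/(8D³N_a) = (76.5×10³)(1.28⁴)/(8·16.2³·22) = 0.27444 N/mm
N_t = 24; L_s = 1.28·25 = 32 mm; δ_solid = L₀ − L_s = 59.4 − 32 = 27.4 mm
δ = F/k = 9.21/0.27444 = 33.56 mm
δ ≥ δ_solid → spring goes solid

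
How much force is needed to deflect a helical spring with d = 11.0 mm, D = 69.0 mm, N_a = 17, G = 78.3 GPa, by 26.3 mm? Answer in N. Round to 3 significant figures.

675 N

k = Gd⁴/(8D³N_a) = (78.3×10³)(11.0⁴)/(8·69.0³·17) = 25.659 N/mm
F = k·δ = 25.659 × 26.3 = 674.84 N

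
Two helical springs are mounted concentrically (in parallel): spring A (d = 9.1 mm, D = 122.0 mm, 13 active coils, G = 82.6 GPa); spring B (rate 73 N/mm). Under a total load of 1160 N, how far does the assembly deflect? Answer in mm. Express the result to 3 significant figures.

k_A = Gd⁴/(8D³N_a) = (82.6×10³)(9.1⁴)/(8·122.0³·13) = 2.9994 N/mm
Parallel: k_eq = 2.9994 + 73 = 75.999 N/mm
δ = F/k_eq = 1160/75.999 = 15.263 mm

15.3 mm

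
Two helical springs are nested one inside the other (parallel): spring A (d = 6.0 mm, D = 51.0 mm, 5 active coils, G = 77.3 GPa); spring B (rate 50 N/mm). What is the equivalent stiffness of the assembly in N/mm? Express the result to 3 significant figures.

k_A = Gd⁴/(8D³N_a) = (77.3×10³)(6.0⁴)/(8·51.0³·5) = 18.881 N/mm
Parallel: k_eq = 18.881 + 50 = 68.881 N/mm

68.9 N/mm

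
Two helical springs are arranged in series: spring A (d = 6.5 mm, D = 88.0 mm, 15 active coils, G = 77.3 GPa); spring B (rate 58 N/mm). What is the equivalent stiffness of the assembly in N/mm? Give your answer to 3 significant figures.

k_A = Gd⁴/(8D³N_a) = (77.3×10³)(6.5⁴)/(8·88.0³·15) = 1.6873 N/mm
Series: 1/k_eq = 1/1.6873 + 1/58 = 0.60989; k_eq = 1.6396 N/mm

1.64 N/mm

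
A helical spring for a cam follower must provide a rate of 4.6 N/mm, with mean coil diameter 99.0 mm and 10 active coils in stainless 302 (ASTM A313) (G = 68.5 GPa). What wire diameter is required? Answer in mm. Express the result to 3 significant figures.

d = (8D³N_a·k / G)^(1/4) = (8·99.0³·10·4.6 / (68.5×10³))^0.25
  = (5212.7)^0.25 = 8.4970 mm

8.50 mm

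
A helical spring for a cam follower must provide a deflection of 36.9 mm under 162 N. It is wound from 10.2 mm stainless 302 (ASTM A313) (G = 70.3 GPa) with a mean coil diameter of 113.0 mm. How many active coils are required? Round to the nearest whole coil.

15

Required rate k = F/δ = 162/36.9 = 4.3902 N/mm
N_a = Gd⁴/(8D³k) = (70.3×10³ × 10.2⁴)/(8 × 113.0³ × 4.3902)
    = 7.6095e+08 / 5.06774e+07 = 15.02 → 15 coils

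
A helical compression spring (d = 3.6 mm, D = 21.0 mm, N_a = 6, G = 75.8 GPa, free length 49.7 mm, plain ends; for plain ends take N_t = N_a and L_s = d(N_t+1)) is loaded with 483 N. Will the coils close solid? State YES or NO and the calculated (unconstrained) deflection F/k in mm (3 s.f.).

k = Gd⁴/(8D³N_a) = (75.8×10³)(3.6⁴)/(8·21.0³·6) = 28.64 N/mm
N_t = 6; L_s = 3.6·7 = 25.2 mm; δ_solid = L₀ − L_s = 49.7 − 25.2 = 24.5 mm
δ = F/k = 483/28.64 = 16.864 mm
δ < δ_solid → spring does not go solid

NO, δ = 16.9 mm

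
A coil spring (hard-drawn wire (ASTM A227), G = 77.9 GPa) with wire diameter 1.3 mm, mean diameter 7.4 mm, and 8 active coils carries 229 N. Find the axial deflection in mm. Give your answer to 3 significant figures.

26.7 mm

k = Gd⁴/(8D³N_a) = (77.9×10³)(1.3⁴)/(8·7.4³·8) = 8.579 N/mm
δ = F/k = 229 / 8.579 = 26.693 mm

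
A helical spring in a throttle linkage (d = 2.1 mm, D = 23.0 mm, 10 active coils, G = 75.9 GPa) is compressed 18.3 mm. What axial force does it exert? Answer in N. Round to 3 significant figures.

27.8 N

k = Gd⁴/(8D³N_a) = (75.9×10³)(2.1⁴)/(8·23.0³·10) = 1.5165 N/mm
F = k·δ = 1.5165 × 18.3 = 27.752 N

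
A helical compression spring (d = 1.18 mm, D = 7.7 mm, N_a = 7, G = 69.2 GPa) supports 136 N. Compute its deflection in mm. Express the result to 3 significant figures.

k = Gd⁴/(8D³N_a) = (69.2×10³)(1.18⁴)/(8·7.7³·7) = 5.2478 N/mm
δ = F/k = 136 / 5.2478 = 25.916 mm

25.9 mm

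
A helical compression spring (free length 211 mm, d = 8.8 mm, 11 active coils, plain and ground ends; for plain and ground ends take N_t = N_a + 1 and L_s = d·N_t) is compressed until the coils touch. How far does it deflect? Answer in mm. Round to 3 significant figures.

N_t = 12; L_s = 8.8·12 = 105.6 mm
δ_solid = L₀ − L_s = 211 − 105.6 = 105.4 mm

105 mm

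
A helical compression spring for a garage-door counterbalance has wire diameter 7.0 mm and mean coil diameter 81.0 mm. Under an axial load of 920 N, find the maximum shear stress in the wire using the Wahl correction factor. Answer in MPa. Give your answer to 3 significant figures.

622 MPa

Spring index C = D/d = 81.0/7.0 = 11.5714
K_W = (4C−1)/(4C−4) + 0.615/C = 45.286/42.286 + 0.0531 = 1.1241
τ₀ = 8FD/(πd³) = 8·920·81.0/(π·7.0³) = 596160/1077.6 = 553.25 MPa
τ_max = K·τ₀ = 1.1241 × 553.25 = 621.9 MPa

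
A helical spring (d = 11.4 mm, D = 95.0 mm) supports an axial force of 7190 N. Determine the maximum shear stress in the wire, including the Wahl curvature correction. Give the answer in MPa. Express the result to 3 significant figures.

Spring index C = D/d = 95.0/11.4 = 8.3333
K_W = (4C−1)/(4C−4) + 0.615/C = 32.333/29.333 + 0.0738 = 1.1761
τ₀ = 8FD/(πd³) = 8·7190·95.0/(π·11.4³) = 5.4644e+06/4654.4 = 1174 MPa
τ_max = K·τ₀ = 1.1761 × 1174 = 1380.7 MPa

1380 MPa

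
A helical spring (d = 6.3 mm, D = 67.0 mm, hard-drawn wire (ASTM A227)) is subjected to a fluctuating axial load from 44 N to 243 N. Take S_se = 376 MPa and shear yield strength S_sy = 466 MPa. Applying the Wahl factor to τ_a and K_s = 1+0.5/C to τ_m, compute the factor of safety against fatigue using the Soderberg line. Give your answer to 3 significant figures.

2.35

C = D/d = 67.0/6.3 = 10.6349; K_W = (4C−1)/(4C−4)+0.615/C = 1.1357; K_s = 1+0.5/C = 1.0470
F_a = (F_max−F_min)/2 = 99.5 N; F_m = (F_max+F_min)/2 = 143.5 N
τ_a = K_W·8F_aD/(πd³) = 1.1357 × 67.892 = 77.103 MPa
τ_m = K_s·8F_mD/(πd³) = 1.0470 × 97.914 = 102.52 MPa
Soderberg: 1/n_f = τ_a/S_se + τ_m/S_sy = 77.103/376 + 102.52/466 = 0.20506 + 0.21999 = 0.42505
n_f = 1/0.42505 = 2.353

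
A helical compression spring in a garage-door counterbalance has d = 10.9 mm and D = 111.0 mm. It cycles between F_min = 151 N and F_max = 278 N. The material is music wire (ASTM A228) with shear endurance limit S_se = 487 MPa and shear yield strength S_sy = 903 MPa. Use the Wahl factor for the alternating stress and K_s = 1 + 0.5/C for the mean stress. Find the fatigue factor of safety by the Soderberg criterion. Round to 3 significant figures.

11.5

C = D/d = 111.0/10.9 = 10.1835; K_W = (4C−1)/(4C−4)+0.615/C = 1.1421; K_s = 1+0.5/C = 1.0491
F_a = (F_max−F_min)/2 = 63.5 N; F_m = (F_max+F_min)/2 = 214.5 N
τ_a = K_W·8F_aD/(πd³) = 1.1421 × 13.86 = 15.829 MPa
τ_m = K_s·8F_mD/(πd³) = 1.0491 × 46.818 = 49.116 MPa
Soderberg: 1/n_f = τ_a/S_se + τ_m/S_sy = 15.829/487 + 49.116/903 = 0.03250 + 0.05439 = 0.086895
n_f = 1/0.086895 = 11.51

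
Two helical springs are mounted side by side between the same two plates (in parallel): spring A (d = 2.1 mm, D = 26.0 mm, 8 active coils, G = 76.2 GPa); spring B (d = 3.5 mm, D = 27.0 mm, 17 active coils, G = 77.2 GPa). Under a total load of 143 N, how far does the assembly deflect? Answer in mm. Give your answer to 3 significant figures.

25.3 mm

k_A = Gd⁴/(8D³N_a) = (76.2×10³)(2.1⁴)/(8·26.0³·8) = 1.3174 N/mm
k_B = Gd⁴/(8D³N_a) = (77.2×10³)(3.5⁴)/(8·27.0³·17) = 4.3277 N/mm
Parallel: k_eq = 1.3174 + 4.3277 = 5.6452 N/mm
δ = F/k_eq = 143/5.6452 = 25.331 mm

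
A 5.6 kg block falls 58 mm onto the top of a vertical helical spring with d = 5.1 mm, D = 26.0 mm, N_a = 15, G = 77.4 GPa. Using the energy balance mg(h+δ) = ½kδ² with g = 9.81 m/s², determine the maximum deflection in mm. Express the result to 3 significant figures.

18.4 mm

k = Gd⁴/(8D³N_a) = (77.4×10³)(5.1⁴)/(8·26.0³·15) = 24.827 N/mm
W = mg = 5.6 × 9.81 = 54.936 N
½kδ² − Wδ − Wh = 0 → δ = (W + √(W² + 2kWh))/k
δ = (54.936 + √(3018 + 158211))/24.827 = (54.936 + 401.53)/24.827 = 18.386 mm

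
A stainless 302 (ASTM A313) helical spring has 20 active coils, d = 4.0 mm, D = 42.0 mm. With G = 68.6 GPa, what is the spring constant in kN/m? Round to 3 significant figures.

k = Gd⁴/(8D³N_a) = (68.6×10³ × 4.0⁴) / (8 × 42.0³ × 20)
  = 1.75616e+07 / 1.18541e+07 = 1.4815 N/mm

1.48 kN/m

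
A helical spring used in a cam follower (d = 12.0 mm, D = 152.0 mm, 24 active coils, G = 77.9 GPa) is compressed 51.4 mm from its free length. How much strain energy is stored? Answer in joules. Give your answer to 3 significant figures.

3.16 J

k = Gd⁴/(8D³N_a) = (77.9×10³)(12.0⁴)/(8·152.0³·24) = 2.3957 N/mm
U = ½kδ² = 0.5 × 2.3957 × 51.4² = 3164.7 N·mm = 3.1647 J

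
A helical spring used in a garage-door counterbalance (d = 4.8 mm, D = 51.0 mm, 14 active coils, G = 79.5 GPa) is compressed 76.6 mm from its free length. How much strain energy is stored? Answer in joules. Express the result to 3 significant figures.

k = Gd⁴/(8D³N_a) = (79.5×10³)(4.8⁴)/(8·51.0³·14) = 2.8406 N/mm
U = ½kδ² = 0.5 × 2.8406 × 76.6² = 8333.6 N·mm = 8.3336 J

8.33 J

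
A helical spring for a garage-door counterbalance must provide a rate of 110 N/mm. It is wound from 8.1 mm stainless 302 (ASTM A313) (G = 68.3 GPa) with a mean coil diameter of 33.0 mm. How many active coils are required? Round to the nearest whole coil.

N_a = Gd⁴/(8D³k) = (68.3×10³ × 8.1⁴)/(8 × 33.0³ × 110)
    = 2.94009e+08 / 3.16246e+07 = 9.297 → 9 coils

9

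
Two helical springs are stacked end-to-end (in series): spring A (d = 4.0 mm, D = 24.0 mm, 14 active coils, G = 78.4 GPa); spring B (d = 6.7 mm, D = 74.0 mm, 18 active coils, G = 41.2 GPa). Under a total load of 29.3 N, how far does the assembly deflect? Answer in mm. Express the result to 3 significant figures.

k_A = Gd⁴/(8D³N_a) = (78.4×10³)(4.0⁴)/(8·24.0³·14) = 12.963 N/mm
k_B = Gd⁴/(8D³N_a) = (41.2×10³)(6.7⁴)/(8·74.0³·18) = 1.4228 N/mm
Series: 1/k_eq = 1/12.963 + 1/1.4228 = 0.77999; k_eq = 1.2821 N/mm
δ = F/k_eq = 29.3/1.2821 = 22.854 mm

22.9 mm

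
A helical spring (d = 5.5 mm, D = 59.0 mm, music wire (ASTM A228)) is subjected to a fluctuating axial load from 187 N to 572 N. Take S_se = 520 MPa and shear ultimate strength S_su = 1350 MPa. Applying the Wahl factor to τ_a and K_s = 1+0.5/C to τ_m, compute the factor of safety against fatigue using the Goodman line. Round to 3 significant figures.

C = D/d = 59.0/5.5 = 10.7273; K_W = (4C−1)/(4C−4)+0.615/C = 1.1344; K_s = 1+0.5/C = 1.0466
F_a = (F_max−F_min)/2 = 192.5 N; F_m = (F_max+F_min)/2 = 379.5 N
τ_a = K_W·8F_aD/(πd³) = 1.1344 × 173.83 = 197.2 MPa
τ_m = K_s·8F_mD/(πd³) = 1.0466 × 342.7 = 358.67 MPa
Goodman: 1/n_f = τ_a/S_se + τ_m/S_su = 197.2/520 + 358.67/1350 = 0.37924 + 0.26568 = 0.64492
n_f = 1/0.64492 = 1.551

1.55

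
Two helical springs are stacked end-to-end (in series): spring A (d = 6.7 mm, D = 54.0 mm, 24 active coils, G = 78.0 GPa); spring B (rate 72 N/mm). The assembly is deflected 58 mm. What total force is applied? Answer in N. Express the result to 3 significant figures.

281 N

k_A = Gd⁴/(8D³N_a) = (78.0×10³)(6.7⁴)/(8·54.0³·24) = 5.1989 N/mm
Series: 1/k_eq = 1/5.1989 + 1/72 = 0.20624; k_eq = 4.8488 N/mm
F = k_eq·δ = 4.8488·58 = 281.23 N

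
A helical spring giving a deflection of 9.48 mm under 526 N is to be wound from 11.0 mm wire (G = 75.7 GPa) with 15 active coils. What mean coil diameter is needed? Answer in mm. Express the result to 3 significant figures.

55.0 mm

Required rate k = F/δ = 526/9.48 = 55.485 N/mm
D = (Gd⁴/(8N_a·k))^(1/3) = (75.7×10³·11.0⁴/(8·15·55.485))^(1/3)
  = (166459)^(1/3) = 55.0093 mm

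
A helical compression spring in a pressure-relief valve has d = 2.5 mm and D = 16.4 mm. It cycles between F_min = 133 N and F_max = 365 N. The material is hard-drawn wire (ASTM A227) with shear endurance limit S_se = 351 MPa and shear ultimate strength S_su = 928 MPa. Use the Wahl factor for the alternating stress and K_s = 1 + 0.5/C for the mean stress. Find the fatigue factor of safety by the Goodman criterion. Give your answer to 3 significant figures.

C = D/d = 16.4/2.5 = 6.5600; K_W = (4C−1)/(4C−4)+0.615/C = 1.2286; K_s = 1+0.5/C = 1.0762
F_a = (F_max−F_min)/2 = 116 N; F_m = (F_max+F_min)/2 = 249 N
τ_a = K_W·8F_aD/(πd³) = 1.2286 × 310.04 = 380.93 MPa
τ_m = K_s·8F_mD/(πd³) = 1.0762 × 665.52 = 716.25 MPa
Goodman: 1/n_f = τ_a/S_se + τ_m/S_su = 380.93/351 + 716.25/928 = 1.08528 + 0.77182 = 1.8571
n_f = 1/1.8571 = 0.5385

0.538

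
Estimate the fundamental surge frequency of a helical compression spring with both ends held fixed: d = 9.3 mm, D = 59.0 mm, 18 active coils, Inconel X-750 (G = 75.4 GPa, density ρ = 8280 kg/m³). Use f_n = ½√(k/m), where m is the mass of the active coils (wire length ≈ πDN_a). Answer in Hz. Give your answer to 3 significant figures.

k = Gd⁴/(8D³N_a) = (75.4×10³)(9.3⁴)/(8·59.0³·18) = 19.071 N/mm = 19071 N/m
Wire length L = πDN_a = π·59.0·18 = 3336.4 mm
m = ρ·(πd²/4)·L = 8280 × 67.929×10⁻⁶ m² × 3.3364 m = 1.8766 kg
f_n = ½√(k/m) = 0.5·√(19071/1.8766) = 0.5·√(10163) = 50.406 Hz

50.4 Hz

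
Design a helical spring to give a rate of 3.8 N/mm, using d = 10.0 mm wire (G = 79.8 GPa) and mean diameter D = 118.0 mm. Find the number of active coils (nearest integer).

16

N_a = Gd⁴/(8D³k) = (79.8×10³ × 10.0⁴)/(8 × 118.0³ × 3.8)
    = 7.98e+08 / 4.99482e+07 = 15.98 → 16 coils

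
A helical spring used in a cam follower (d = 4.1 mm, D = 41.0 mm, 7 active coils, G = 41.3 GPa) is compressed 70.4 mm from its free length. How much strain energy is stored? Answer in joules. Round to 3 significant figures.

7.49 J

k = Gd⁴/(8D³N_a) = (41.3×10³)(4.1⁴)/(8·41.0³·7) = 3.0237 N/mm
U = ½kδ² = 0.5 × 3.0237 × 70.4² = 7493.1 N·mm = 7.4931 J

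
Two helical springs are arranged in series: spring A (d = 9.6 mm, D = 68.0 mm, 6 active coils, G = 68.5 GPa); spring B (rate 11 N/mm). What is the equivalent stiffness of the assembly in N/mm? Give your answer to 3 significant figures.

k_A = Gd⁴/(8D³N_a) = (68.5×10³)(9.6⁴)/(8·68.0³·6) = 38.549 N/mm
Series: 1/k_eq = 1/38.549 + 1/11 = 0.11685; k_eq = 8.5579 N/mm

8.56 N/mm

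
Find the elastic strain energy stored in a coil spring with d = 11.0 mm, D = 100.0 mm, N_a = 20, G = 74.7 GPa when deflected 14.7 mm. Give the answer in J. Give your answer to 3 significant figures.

0.739 J

k = Gd⁴/(8D³N_a) = (74.7×10³)(11.0⁴)/(8·100.0³·20) = 6.8355 N/mm
U = ½kδ² = 0.5 × 6.8355 × 14.7² = 738.54 N·mm = 0.73854 J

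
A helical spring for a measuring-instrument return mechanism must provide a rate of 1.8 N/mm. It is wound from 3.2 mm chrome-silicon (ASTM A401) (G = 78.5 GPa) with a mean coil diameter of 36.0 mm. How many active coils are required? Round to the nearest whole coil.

N_a = Gd⁴/(8D³k) = (78.5×10³ × 3.2⁴)/(8 × 36.0³ × 1.8)
    = 8.23132e+06 / 671846 = 12.25 → 12 coils

12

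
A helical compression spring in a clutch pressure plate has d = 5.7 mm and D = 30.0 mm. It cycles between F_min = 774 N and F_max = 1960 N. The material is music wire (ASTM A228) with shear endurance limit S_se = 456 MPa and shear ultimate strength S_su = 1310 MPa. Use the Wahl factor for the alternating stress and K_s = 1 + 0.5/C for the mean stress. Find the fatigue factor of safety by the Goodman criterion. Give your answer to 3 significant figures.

C = D/d = 30.0/5.7 = 5.2632; K_W = (4C−1)/(4C−4)+0.615/C = 1.2928; K_s = 1+0.5/C = 1.0950
F_a = (F_max−F_min)/2 = 593 N; F_m = (F_max+F_min)/2 = 1367 N
τ_a = K_W·8F_aD/(πd³) = 1.2928 × 244.62 = 316.24 MPa
τ_m = K_s·8F_mD/(πd³) = 1.0950 × 563.9 = 617.48 MPa
Goodman: 1/n_f = τ_a/S_se + τ_m/S_su = 316.24/456 + 617.48/1310 = 0.69351 + 0.47136 = 1.1649
n_f = 1/1.1649 = 0.8585

0.858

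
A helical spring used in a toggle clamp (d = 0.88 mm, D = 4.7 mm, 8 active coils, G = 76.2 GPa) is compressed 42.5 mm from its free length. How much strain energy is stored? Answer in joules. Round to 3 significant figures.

k = Gd⁴/(8D³N_a) = (76.2×10³)(0.88⁴)/(8·4.7³·8) = 6.8772 N/mm
U = ½kδ² = 0.5 × 6.8772 × 42.5² = 6211 N·mm = 6.211 J

6.21 J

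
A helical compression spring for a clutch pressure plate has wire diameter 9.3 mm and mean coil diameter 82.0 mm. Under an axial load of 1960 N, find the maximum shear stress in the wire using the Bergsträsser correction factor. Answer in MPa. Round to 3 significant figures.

Spring index C = D/d = 82.0/9.3 = 8.8172
K_B = (4C+2)/(4C−3) = 37.269/32.269 = 1.1549
τ₀ = 8FD/(πd³) = 8·1960·82.0/(π·9.3³) = 1.28576e+06/2527 = 508.82 MPa
τ_max = K·τ₀ = 1.1549 × 508.82 = 587.66 MPa

588 MPa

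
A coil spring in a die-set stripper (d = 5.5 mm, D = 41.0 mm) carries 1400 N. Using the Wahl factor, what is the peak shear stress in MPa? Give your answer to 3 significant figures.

Spring index C = D/d = 41.0/5.5 = 7.4545
K_W = (4C−1)/(4C−4) + 0.615/C = 28.818/25.818 + 0.0825 = 1.1987
τ₀ = 8FD/(πd³) = 8·1400·41.0/(π·5.5³) = 459200/522.68 = 878.54 MPa
τ_max = K·τ₀ = 1.1987 × 878.54 = 1053.1 MPa

1050 MPa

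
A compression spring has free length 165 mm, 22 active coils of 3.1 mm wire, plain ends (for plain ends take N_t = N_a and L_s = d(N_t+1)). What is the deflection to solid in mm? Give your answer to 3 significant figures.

93.7 mm

N_t = 22; L_s = 3.1·23 = 71.3 mm
δ_solid = L₀ − L_s = 165 − 71.3 = 93.7 mm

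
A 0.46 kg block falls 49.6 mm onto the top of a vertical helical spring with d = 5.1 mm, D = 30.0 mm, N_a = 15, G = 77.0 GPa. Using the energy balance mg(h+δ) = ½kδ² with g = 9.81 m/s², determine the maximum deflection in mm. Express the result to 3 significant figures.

k = Gd⁴/(8D³N_a) = (77.0×10³)(5.1⁴)/(8·30.0³·15) = 16.078 N/mm
W = mg = 0.46 × 9.81 = 4.5126 N
½kδ² − Wδ − Wh = 0 → δ = (W + √(W² + 2kWh))/k
δ = (4.5126 + √(20.364 + 7197.22))/16.078 = (4.5126 + 84.956)/16.078 = 5.5648 mm

5.56 mm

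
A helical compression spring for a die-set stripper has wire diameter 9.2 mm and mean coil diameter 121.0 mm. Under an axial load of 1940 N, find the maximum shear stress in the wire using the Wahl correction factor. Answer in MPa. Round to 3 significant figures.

851 MPa

Spring index C = D/d = 121.0/9.2 = 13.1522
K_W = (4C−1)/(4C−4) + 0.615/C = 51.609/48.609 + 0.0468 = 1.1085
τ₀ = 8FD/(πd³) = 8·1940·121.0/(π·9.2³) = 1.87792e+06/2446.3 = 767.65 MPa
τ_max = K·τ₀ = 1.1085 × 767.65 = 850.92 MPa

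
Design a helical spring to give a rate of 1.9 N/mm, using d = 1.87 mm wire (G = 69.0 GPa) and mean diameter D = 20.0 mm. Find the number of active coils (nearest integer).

7

N_a = Gd⁴/(8D³k) = (69.0×10³ × 1.87⁴)/(8 × 20.0³ × 1.9)
    = 843753 / 121600 = 6.939 → 7 coils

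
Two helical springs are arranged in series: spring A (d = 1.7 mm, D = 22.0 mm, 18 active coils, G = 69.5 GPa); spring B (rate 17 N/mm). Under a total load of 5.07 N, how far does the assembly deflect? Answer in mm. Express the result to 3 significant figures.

13.7 mm

k_A = Gd⁴/(8D³N_a) = (69.5×10³)(1.7⁴)/(8·22.0³·18) = 0.37857 N/mm
Series: 1/k_eq = 1/0.37857 + 1/17 = 2.7003; k_eq = 0.37033 N/mm
δ = F/k_eq = 5.07/0.37033 = 13.691 mm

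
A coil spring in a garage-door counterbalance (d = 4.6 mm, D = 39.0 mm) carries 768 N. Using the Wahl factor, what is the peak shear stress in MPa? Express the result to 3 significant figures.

Spring index C = D/d = 39.0/4.6 = 8.4783
K_W = (4C−1)/(4C−4) + 0.615/C = 32.913/29.913 + 0.0725 = 1.1728
τ₀ = 8FD/(πd³) = 8·768·39.0/(π·4.6³) = 239616/305.79 = 783.6 MPa
τ_max = K·τ₀ = 1.1728 × 783.6 = 919.02 MPa

919 MPa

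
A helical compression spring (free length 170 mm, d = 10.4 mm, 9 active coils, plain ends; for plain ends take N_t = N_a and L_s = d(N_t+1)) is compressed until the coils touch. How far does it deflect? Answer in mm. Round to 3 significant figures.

N_t = 9; L_s = 10.4·10 = 104 mm
δ_solid = L₀ − L_s = 170 − 104 = 66 mm

66.0 mm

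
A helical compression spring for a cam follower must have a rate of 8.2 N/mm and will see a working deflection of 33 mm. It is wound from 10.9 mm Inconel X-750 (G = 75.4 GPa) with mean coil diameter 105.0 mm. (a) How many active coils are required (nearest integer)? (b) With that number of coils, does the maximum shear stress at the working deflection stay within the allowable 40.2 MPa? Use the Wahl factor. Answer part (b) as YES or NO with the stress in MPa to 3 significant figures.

N_a = Gd⁴/(8D³k) = (75.4×10³)(10.9⁴)/(8·105.0³·8.2) = 14.02 → N_a = 14
Actual rate k = Gd⁴/(8D³·14) = 8.209 N/mm
Working load F = kδ = 8.209·33 = 270.9 N
C = 105.0/10.9 = 9.6330; K_W = (4C−1)/(4C−4)+0.615/C = 1.1507
τ_max = K_W·8FD/(πd³) = 1.1507·55.931 = 64.361 MPa
τ_max > 40.2 MPa → exceeds allowable

(a) 14 coils; (b) NO, τ_max = 64.4 MPa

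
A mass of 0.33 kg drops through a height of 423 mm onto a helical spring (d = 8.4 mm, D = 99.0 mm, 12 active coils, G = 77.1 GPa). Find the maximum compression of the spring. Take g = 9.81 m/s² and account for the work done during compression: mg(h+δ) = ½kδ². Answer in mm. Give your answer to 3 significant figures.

k = Gd⁴/(8D³N_a) = (77.1×10³)(8.4⁴)/(8·99.0³·12) = 4.1209 N/mm
W = mg = 0.33 × 9.81 = 3.2373 N
½kδ² − Wδ − Wh = 0 → δ = (W + √(W² + 2kWh))/k
δ = (3.2373 + √(10.48 + 11286.2))/4.1209 = (3.2373 + 106.29)/4.1209 = 26.577 mm

26.6 mm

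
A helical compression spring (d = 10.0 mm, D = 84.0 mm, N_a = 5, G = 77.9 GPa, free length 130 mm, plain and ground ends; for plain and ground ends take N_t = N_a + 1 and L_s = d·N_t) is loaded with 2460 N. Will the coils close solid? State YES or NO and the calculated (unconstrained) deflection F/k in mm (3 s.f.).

YES, δ = 74.9 mm

k = Gd⁴/(8D³N_a) = (77.9×10³)(10.0⁴)/(8·84.0³·5) = 32.858 N/mm
N_t = 6; L_s = 10.0·6 = 60 mm; δ_solid = L₀ − L_s = 130 − 60 = 70 mm
δ = F/k = 2460/32.858 = 74.868 mm
δ ≥ δ_solid → spring goes solid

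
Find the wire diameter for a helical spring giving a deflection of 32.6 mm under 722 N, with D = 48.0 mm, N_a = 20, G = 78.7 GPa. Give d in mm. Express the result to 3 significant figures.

8.40 mm

Required rate k = F/δ = 722/32.6 = 22.147 N/mm
d = (8D³N_a·k / G)^(1/4) = (8·48.0³·20·22.147 / (78.7×10³))^0.25
  = (4979.5)^0.25 = 8.4003 mm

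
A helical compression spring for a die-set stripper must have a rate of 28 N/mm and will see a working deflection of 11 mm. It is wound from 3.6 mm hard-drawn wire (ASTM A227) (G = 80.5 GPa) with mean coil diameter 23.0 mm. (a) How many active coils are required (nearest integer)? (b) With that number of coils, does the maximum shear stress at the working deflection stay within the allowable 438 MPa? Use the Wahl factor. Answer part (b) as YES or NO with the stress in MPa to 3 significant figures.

(a) 5 coils; (b) NO, τ_max = 474 MPa

N_a = Gd⁴/(8D³k) = (80.5×10³)(3.6⁴)/(8·23.0³·28) = 4.961 → N_a = 5
Actual rate k = Gd⁴/(8D³·5) = 27.782 N/mm
Working load F = kδ = 27.782·11 = 305.6 N
C = 23.0/3.6 = 6.3889; K_W = (4C−1)/(4C−4)+0.615/C = 1.2354
τ_max = K_W·8FD/(πd³) = 1.2354·383.63 = 473.95 MPa
τ_max > 438 MPa → exceeds allowable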